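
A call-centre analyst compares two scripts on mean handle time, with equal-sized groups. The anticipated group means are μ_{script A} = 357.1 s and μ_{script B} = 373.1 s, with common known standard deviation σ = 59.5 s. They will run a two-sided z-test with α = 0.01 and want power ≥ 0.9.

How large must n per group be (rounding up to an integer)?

n = 412 per group

Standardized effect: d = |μ_{script A} − μ_{script B}| / σ = |357.1 − 373.1| / 59.5 = 0.2689
Set Φ(δ − 2.576) = 0.9; then δ − 2.576 = Φ⁻¹(0.9) = 1.282, giving δ = 3.857.
(For δ > 0 the lower-tail rejection region contributes negligibly to power, so the one-term inversion is standard.)
δ = d·√(n/2) ⇒ n = 2(δ/d)² = 2 × (3.857 / 0.2689)² = 411.54.
Round up to the next whole unit.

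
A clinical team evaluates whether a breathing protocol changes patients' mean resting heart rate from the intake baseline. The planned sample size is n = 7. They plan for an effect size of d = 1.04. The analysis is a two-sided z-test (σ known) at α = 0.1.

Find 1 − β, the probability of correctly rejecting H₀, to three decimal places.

Noncentrality parameter: δ = d·√n = 1.04 × √7 = 2.7516
Critical value for a two-sided test at α = 0.1: z_{α/2} = 1.645.
Power = Φ(δ − 1.645) + Φ(−δ − 1.645) = Φ(1.107) + Φ(-4.396) = 0.8658 + 0.0000 = 0.8658.

Power ≈ 0.866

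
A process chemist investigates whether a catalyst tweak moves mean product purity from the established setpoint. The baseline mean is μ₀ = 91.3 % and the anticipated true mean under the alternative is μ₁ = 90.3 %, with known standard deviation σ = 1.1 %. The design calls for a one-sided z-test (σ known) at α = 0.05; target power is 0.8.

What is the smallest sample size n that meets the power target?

n = 8

Standardized effect: d = |μ₁ − μ₀| / σ = |90.3 − 91.3| / 1.1 = 0.9091
For power 0.8 need Φ(δ − z_{0.05}) = 0.8, so δ = z_{0.05} + z_{0.20} = 1.645 + 0.842 = 2.486.
δ = d·√n ⇒ n = (δ/d)² = (2.486 / 0.9091)² = 7.48.
Round up to the next whole unit.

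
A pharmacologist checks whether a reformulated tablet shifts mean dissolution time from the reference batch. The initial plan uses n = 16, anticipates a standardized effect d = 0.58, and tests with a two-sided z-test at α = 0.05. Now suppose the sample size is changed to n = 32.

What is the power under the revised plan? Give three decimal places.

Power ≈ 0.907

With n = 32: δ = d·√n = 0.58 × √32 = 3.2810. Critical value z_{0.025} = 1.960.
Revised power = Φ(δ − 1.960) + Φ(−δ − 1.960) = Φ(1.321) + Φ(-5.241) = 0.9068 + 0.0000 = 0.9068.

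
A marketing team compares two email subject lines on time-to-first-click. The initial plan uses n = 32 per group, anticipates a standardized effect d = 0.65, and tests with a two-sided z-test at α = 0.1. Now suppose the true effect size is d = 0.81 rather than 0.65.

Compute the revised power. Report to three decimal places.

Power ≈ 0.945

With d = 0.81: δ = d·√(n/2) = 0.81 × √(32/2) = 3.2400. Critical value z_{0.05} = 1.645.
Revised power = Φ(δ − 1.645) + Φ(−δ − 1.645) = Φ(1.595) + Φ(-4.885) = 0.9447 + 0.0000 = 0.9447.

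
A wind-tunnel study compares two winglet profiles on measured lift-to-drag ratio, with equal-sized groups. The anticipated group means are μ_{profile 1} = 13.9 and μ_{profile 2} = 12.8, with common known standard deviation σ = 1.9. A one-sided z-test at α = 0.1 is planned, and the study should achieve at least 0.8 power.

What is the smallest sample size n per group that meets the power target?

Standardized effect: d = |μ_{profile 1} − μ_{profile 2}| / σ = |13.9 − 12.8| / 1.9 = 0.5789
For power 0.8 need Φ(δ − z_{0.1}) = 0.8, so δ = z_{0.1} + z_{0.20} = 1.282 + 0.842 = 2.123.
δ = d·√(n/2) ⇒ n = 2(δ/d)² = 2 × (2.123 / 0.5789)² = 26.90.
Rounding up, n = 27 per group.

n = 27 per group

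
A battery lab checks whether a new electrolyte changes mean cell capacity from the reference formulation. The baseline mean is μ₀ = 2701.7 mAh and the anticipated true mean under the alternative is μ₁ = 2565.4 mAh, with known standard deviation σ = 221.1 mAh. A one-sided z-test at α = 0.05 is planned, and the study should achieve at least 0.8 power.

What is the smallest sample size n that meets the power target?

Standardized effect: d = |μ₁ − μ₀| / σ = |2565.4 − 2701.7| / 221.1 = 0.6165
Set Φ(δ − 1.645) = 0.8; then δ − 1.645 = Φ⁻¹(0.8) = 0.842, giving δ = 2.486.
δ = d·√n ⇒ n = (δ/d)² = (2.486 / 0.6165)² = 16.27.
Rounding up, n = 17.

n = 17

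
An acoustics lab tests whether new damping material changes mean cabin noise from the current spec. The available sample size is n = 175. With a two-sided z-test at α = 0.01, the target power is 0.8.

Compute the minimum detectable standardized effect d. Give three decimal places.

Required noncentrality: δ = z_{0.005} + z_{0.20} = 2.576 + 0.842 = 3.417.
(Lower-tail contribution to power is negligible for δ > 0.)
δ = d·√n ⇒ d = δ/√n = 3.417/√175 = 0.2583.

d ≈ 0.258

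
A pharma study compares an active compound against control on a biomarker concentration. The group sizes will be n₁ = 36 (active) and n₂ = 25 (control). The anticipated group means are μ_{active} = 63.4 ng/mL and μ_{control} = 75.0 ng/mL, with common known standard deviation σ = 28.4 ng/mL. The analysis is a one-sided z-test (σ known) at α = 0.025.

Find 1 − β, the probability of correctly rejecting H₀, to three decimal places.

Power ≈ 0.348

Standardized effect: d = |μ_{active} − μ_{control}| / σ = |63.4 − 75.0| / 28.4 = 0.4085
Noncentrality parameter: δ = d / √(1/n₁ + 1/n₂) = 0.4085 / √(1/36 + 1/25) = 1.5689
Critical value for a one-sided test at α = 0.025: z_α = 1.960.
Power = Φ(δ − 1.960) = Φ(-0.391) = 0.3479.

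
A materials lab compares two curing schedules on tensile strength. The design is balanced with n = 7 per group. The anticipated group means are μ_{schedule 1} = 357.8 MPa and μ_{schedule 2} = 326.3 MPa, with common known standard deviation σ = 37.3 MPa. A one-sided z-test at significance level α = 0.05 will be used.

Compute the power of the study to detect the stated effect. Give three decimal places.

Power ≈ 0.474

Standardized effect: d = |μ_{schedule 1} − μ_{schedule 2}| / σ = |357.8 − 326.3| / 37.3 = 0.8445
Noncentrality parameter: δ = d·√(n/2) = 0.8445 × √(7/2) = 1.5799
Critical value for a one-sided test at α = 0.05: z_α = 1.645.
Power = Φ(δ − 1.645) = Φ(-0.065) = 0.4741.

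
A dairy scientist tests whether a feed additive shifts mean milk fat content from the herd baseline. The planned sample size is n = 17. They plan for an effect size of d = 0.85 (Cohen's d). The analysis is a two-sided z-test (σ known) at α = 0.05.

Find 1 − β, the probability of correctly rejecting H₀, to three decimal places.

Noncentrality parameter: δ = d·√n = 0.85 × √17 = 3.5046
Critical value for a two-sided test at α = 0.05: z_{α/2} = 1.960.
Power = Φ(δ − 1.960) + Φ(−δ − 1.960) = Φ(1.545) + Φ(-5.465) = 0.9388 + 0.0000 = 0.9388.

Power ≈ 0.939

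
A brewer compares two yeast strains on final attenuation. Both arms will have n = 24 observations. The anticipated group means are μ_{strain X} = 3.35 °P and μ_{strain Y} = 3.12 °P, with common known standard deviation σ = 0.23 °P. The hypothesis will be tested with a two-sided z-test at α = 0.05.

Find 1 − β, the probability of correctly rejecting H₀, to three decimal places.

Power ≈ 0.934

Standardized effect: d = |μ_{strain X} − μ_{strain Y}| / σ = |3.35 − 3.12| / 0.23 = 1.0000
Noncentrality parameter: δ = d·√(n/2) = 1.0000 × √(24/2) = 3.4641
Two-sided α = 0.05 → critical value z_{0.025} = 1.960.
Power = Φ(δ − 1.960) + Φ(−δ − 1.960) = Φ(1.504) + Φ(-5.424) = 0.9337 + 0.0000 = 0.9337.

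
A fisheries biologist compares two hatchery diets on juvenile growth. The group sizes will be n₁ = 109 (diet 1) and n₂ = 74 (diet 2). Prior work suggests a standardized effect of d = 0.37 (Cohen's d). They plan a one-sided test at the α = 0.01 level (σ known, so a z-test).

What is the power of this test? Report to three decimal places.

Noncentrality parameter: δ = d / √(1/n₁ + 1/n₂) = 0.37 / √(1/109 + 1/74) = 2.4564
One-sided α = 0.01 → critical value z_{0.01} = 2.326.
Power = Φ(δ − 2.326) = Φ(0.130) = 0.5518.

Power ≈ 0.552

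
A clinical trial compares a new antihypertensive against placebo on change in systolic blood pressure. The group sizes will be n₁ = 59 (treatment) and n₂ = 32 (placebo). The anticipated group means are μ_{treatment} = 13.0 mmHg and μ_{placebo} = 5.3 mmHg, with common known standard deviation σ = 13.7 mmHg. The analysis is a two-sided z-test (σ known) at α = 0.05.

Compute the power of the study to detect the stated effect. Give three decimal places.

Power ≈ 0.726

Standardized effect: d = |μ_{treatment} − μ_{placebo}| / σ = |13.0 − 5.3| / 13.7 = 0.5620
Noncentrality parameter: δ = d / √(1/n₁ + 1/n₂) = 0.5620 / √(1/59 + 1/32) = 2.5601
Two-sided α = 0.05 → critical value z_{0.025} = 1.960.
Power = Φ(δ − 1.960) + Φ(−δ − 1.960) = Φ(0.600) + Φ(-4.520) = 0.7258 + 0.0000 = 0.7258.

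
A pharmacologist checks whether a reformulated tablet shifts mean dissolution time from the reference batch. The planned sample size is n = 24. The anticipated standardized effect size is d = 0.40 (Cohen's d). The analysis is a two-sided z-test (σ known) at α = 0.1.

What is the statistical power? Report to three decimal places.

Noncentrality parameter: δ = d·√n = 0.40 × √24 = 1.9596
Two-sided α = 0.1 → critical value z_{0.05} = 1.645.
Power = Φ(δ − 1.645) + Φ(−δ − 1.645) = Φ(0.315) + Φ(-3.604) = 0.6235 + 0.0002 = 0.6237.

Power ≈ 0.624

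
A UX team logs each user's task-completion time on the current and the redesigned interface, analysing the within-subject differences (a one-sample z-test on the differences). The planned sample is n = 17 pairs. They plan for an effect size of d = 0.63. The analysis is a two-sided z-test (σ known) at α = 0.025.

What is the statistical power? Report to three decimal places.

Noncentrality parameter: δ = d·√n = 0.63 × √17 = 2.5976
Critical value for a two-sided test at α = 0.025: z_{α/2} = 2.241.
Power = Φ(δ − 2.241) + Φ(−δ − 2.241) = Φ(0.356) + Φ(-4.839) = 0.6391 + 0.0000 = 0.6391.

Power ≈ 0.639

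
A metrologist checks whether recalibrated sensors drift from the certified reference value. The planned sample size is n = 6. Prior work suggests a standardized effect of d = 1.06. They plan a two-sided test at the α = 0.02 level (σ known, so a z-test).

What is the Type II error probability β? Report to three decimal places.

Noncentrality parameter: λ = d·√n = 1.06 × √6 = 2.5965
Critical value for a two-sided test at α = 0.02: z_{α/2} = 2.326.
Power = Φ(λ − 2.326) + Φ(−λ − 2.326) = Φ(0.270) + Φ(-4.923) = 0.6065 + 0.0000 = 0.6065.
Type II error: β = 1 − power = 1 − 0.6065 = 0.3935.

β ≈ 0.394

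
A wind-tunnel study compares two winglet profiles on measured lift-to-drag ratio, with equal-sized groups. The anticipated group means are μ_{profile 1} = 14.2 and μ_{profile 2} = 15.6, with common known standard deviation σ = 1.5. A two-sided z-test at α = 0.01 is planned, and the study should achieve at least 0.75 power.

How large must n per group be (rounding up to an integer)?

Standardized effect: d = |μ_{profile 1} − μ_{profile 2}| / σ = |14.2 − 15.6| / 1.5 = 0.9333
For power 0.75 need Φ(δ − z_{0.005}) = 0.75, so δ = z_{0.005} + z_{0.25} = 2.576 + 0.674 = 3.250.
(The Φ(−δ − z_{α/2}) term is vanishingly small for δ > 0 and is dropped in the standard sample-size formula.)
δ = d·√(n/2) ⇒ n = 2(δ/d)² = 2 × (3.250 / 0.9333)² = 24.26.
Rounding up, n = 25 per group.

n = 25 per group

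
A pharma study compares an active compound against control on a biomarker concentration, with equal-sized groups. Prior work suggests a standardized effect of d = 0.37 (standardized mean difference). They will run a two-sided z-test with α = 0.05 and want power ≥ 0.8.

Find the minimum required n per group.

n = 115 per group

Set Φ(δ − 1.960) = 0.8; then δ − 1.960 = Φ⁻¹(0.8) = 0.842, giving δ = 2.802.
(The Φ(−δ − z_{α/2}) term is vanishingly small for δ > 0 and is dropped in the standard sample-size formula.)
δ = d·√(n/2) ⇒ n = 2(δ/d)² = 2 × (2.802 / 0.37)² = 114.67.
Round up to the next whole unit.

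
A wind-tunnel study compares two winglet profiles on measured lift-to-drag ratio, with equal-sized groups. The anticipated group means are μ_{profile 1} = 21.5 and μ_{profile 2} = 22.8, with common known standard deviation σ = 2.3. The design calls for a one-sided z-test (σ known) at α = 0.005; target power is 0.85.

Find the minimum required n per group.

n = 82 per group

Standardized effect: d = |μ_{profile 1} − μ_{profile 2}| / σ = |21.5 − 22.8| / 2.3 = 0.5652
For power 0.85 need Φ(δ − z_{0.005}) = 0.85, so δ = z_{0.005} + z_{0.15} = 2.576 + 1.036 = 3.612.
δ = d·√(n/2) ⇒ n = 2(δ/d)² = 2 × (3.612 / 0.5652)² = 81.69.
Rounding up, n = 82 per group.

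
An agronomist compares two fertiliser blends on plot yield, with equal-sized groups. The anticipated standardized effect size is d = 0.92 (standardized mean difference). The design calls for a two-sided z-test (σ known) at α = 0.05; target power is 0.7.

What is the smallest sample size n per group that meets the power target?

n = 15 per group

Set Φ(δ − 1.960) = 0.7; then δ − 1.960 = Φ⁻¹(0.7) = 0.524, giving δ = 2.484.
(Ignoring the negligible lower-tail rejection probability gives the usual closed-form inversion.)
δ = d·√(n/2) ⇒ n = 2(δ/d)² = 2 × (2.484 / 0.92)² = 14.58.
Rounding up, n = 15 per group.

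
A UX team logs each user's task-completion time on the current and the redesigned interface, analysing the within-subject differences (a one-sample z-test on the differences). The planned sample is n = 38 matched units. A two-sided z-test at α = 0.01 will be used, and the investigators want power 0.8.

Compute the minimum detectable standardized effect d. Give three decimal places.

Required noncentrality: δ = z_{0.005} + z_{0.20} = 2.576 + 0.842 = 3.417.
(The second rejection-region term Φ(−δ − z_{α/2}) is negligible and dropped.)
δ = d·√n ⇒ d = δ/√n = 3.417/√38 = 0.5544.

d ≈ 0.554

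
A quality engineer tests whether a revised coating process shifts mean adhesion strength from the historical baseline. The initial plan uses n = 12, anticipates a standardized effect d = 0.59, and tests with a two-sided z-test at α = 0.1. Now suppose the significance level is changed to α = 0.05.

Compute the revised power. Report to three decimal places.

δ = d·√n = 0.59 × √12 = 2.0438 (unchanged). New critical value: z_{0.025} = 1.960.
Revised power = Φ(δ − 1.960) + Φ(−δ − 1.960) = Φ(0.084) + Φ(-4.004) = 0.5334 + 0.0000 = 0.5334.

Power ≈ 0.533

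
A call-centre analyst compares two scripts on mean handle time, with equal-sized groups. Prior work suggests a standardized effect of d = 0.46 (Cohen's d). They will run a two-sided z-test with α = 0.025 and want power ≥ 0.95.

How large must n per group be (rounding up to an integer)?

Set Φ(δ − 2.241) = 0.95; then δ − 2.241 = Φ⁻¹(0.95) = 1.645, giving δ = 3.886.
(For δ > 0 the lower-tail rejection region contributes negligibly to power, so the one-term inversion is standard.)
δ = d·√(n/2) ⇒ n = 2(δ/d)² = 2 × (3.886 / 0.46)² = 142.75.
Rounding up, n = 143 per group.

n = 143 per group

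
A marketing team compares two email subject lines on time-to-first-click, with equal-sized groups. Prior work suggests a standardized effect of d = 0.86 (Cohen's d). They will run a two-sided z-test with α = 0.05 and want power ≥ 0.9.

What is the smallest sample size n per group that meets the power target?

n = 29 per group

For power 0.9 need Φ(δ − z_{0.025}) = 0.9, so δ = z_{0.025} + z_{0.10} = 1.960 + 1.282 = 3.242.
(Ignoring the negligible lower-tail rejection probability gives the usual closed-form inversion.)
δ = d·√(n/2) ⇒ n = 2(δ/d)² = 2 × (3.242 / 0.86)² = 28.41.
Rounding up, n = 29 per group.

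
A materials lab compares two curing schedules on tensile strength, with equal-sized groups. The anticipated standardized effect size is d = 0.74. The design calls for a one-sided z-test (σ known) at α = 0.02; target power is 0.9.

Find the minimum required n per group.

For power 0.9 need Φ(δ − z_{0.02}) = 0.9, so δ = z_{0.02} + z_{0.10} = 2.054 + 1.282 = 3.335.
δ = d·√(n/2) ⇒ n = 2(δ/d)² = 2 × (3.335 / 0.74)² = 40.63.
Round up to the next whole unit.

n = 41 per group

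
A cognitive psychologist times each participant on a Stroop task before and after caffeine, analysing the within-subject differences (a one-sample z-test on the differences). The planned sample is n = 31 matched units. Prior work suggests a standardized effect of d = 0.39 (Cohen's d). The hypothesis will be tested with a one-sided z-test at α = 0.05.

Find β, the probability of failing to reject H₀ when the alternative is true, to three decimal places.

Noncentrality parameter: λ = d·√n = 0.39 × √31 = 2.1714
One-sided α = 0.05 → critical value z_{0.05} = 1.645.
Power = Φ(λ − 1.645) = Φ(0.527) = 0.7008.
Type II error: β = 1 − power = 1 − 0.7008 = 0.2992.

β ≈ 0.299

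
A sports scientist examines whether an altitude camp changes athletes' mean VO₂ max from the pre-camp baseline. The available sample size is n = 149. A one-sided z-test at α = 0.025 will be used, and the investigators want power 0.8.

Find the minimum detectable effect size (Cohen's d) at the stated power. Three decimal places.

Need Φ(δ − 1.960) = 0.8, so δ = 1.960 + 0.842 = 2.802.
δ = d·√n ⇒ d = δ/√n = 2.802/√149 = 0.2295.

d ≈ 0.230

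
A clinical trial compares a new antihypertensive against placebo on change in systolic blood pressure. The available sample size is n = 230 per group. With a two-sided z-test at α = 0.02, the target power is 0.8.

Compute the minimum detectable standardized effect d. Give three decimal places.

Required noncentrality: δ = z_{0.01} + z_{0.20} = 2.326 + 0.842 = 3.168.
(Lower-tail contribution to power is negligible for δ > 0.)
δ = d·√(n/2) ⇒ d = δ/√(n/2) = 3.168/√(230/2) = 0.2954.

d ≈ 0.295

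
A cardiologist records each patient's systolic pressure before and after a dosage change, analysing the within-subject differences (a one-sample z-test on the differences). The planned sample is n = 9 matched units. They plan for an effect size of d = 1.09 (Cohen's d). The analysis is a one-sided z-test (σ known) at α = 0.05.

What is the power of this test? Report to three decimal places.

Noncentrality parameter: δ = d·√n = 1.09 × √9 = 3.2700
One-sided α = 0.05 → critical value z_{0.05} = 1.645.
Power = Φ(δ − 1.645) = Φ(1.625) = 0.9479.

Power ≈ 0.948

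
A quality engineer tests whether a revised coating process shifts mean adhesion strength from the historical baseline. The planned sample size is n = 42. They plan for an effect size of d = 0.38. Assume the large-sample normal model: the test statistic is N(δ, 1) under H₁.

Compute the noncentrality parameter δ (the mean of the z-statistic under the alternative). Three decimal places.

The noncentrality parameter scales effect size by the design's sample-size factor: δ = d·√n = 0.38 × √42 = 2.4627

δ ≈ 2.463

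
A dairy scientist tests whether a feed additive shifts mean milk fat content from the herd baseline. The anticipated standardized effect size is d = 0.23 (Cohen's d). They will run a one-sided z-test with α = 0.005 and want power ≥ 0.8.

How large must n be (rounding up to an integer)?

n = 221

Set Φ(δ − 2.576) = 0.8; then δ − 2.576 = Φ⁻¹(0.8) = 0.842, giving δ = 3.417.
δ = d·√n ⇒ n = (δ/d)² = (3.417 / 0.23)² = 220.77.
Rounding up, n = 221.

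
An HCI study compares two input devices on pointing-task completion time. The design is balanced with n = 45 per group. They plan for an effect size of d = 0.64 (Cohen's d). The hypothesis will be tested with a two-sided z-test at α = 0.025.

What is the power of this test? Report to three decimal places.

Noncentrality parameter: δ = d·√(n/2) = 0.64 × √(45/2) = 3.0358
Two-sided α = 0.025 → critical value z_{0.0125} = 2.241.
Power = Φ(δ − 2.241) + Φ(−δ − 2.241) = Φ(0.794) + Φ(-5.277) = 0.7865 + 0.0000 = 0.7865.

Power ≈ 0.787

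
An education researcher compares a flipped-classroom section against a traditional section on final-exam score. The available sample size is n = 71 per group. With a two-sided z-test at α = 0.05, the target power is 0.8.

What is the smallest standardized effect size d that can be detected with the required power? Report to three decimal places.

Need Φ(δ − 1.960) = 0.8, so δ = 1.960 + 0.842 = 2.802.
(The second rejection-region term Φ(−δ − z_{α/2}) is negligible and dropped.)
δ = d·√(n/2) ⇒ d = δ/√(n/2) = 2.802/√(71/2) = 0.4702.

d ≈ 0.470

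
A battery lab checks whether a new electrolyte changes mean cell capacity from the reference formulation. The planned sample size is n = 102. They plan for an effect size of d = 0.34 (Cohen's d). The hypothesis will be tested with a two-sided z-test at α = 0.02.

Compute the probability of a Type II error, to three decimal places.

β ≈ 0.134

Noncentrality parameter: λ = d·√n = 0.34 × √102 = 3.4338
Critical value for a two-sided test at α = 0.02: z_{α/2} = 2.326.
Power = Φ(λ − 2.326) + Φ(−λ − 2.326) = Φ(1.107) + Φ(-5.760) = 0.8660 + 0.0000 = 0.8660.
Type II error: β = 1 − power = 1 − 0.8660 = 0.1340.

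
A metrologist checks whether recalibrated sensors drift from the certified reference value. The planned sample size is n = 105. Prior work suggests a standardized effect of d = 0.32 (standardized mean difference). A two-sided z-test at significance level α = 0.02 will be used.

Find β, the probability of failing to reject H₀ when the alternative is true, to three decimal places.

Noncentrality parameter: λ = d·√n = 0.32 × √105 = 3.2790
Two-sided α = 0.02 → critical value z_{0.01} = 2.326.
Power = Φ(λ − 2.326) + Φ(−λ − 2.326) = Φ(0.953) + Φ(-5.605) = 0.8296 + 0.0000 = 0.8296.
Type II error: β = 1 − power = 1 − 0.8296 = 0.1704.

β ≈ 0.170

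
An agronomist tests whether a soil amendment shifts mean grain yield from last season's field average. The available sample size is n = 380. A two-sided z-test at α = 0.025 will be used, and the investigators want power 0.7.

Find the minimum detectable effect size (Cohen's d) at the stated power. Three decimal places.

Need Φ(δ − 2.241) = 0.7, so δ = 2.241 + 0.524 = 2.766.
(Lower-tail contribution to power is negligible for δ > 0.)
δ = d·√n ⇒ d = δ/√n = 2.766/√380 = 0.1419.

d ≈ 0.142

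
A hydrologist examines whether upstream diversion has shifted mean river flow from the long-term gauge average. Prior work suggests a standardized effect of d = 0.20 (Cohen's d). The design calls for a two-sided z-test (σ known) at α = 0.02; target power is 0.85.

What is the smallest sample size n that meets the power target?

n = 283

For power 0.85 need Φ(δ − z_{0.01}) = 0.85, so δ = z_{0.01} + z_{0.15} = 2.326 + 1.036 = 3.363.
(For δ > 0 the lower-tail rejection region contributes negligibly to power, so the one-term inversion is standard.)
δ = d·√n ⇒ n = (δ/d)² = (3.363 / 0.20)² = 282.71.
Rounding up, n = 283.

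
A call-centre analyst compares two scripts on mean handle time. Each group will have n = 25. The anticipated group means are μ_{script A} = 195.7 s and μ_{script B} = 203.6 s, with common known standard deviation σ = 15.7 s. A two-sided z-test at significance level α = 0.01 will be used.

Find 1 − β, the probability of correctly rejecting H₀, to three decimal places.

Power ≈ 0.213

Standardized effect: d = |μ_{script A} − μ_{script B}| / σ = |195.7 − 203.6| / 15.7 = 0.5032
Noncentrality parameter: δ = d·√(n/2) = 0.5032 × √(25/2) = 1.7790
Critical value for a two-sided test at α = 0.01: z_{α/2} = 2.576.
Power = Φ(δ − 2.576) + Φ(−δ − 2.576) = Φ(-0.797) + Φ(-4.355) = 0.2128 + 0.0000 = 0.2128.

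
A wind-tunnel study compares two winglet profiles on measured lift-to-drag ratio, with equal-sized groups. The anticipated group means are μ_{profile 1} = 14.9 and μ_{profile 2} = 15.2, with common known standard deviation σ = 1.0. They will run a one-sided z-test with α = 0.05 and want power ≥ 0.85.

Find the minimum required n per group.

Standardized effect: d = |μ_{profile 1} − μ_{profile 2}| / σ = |14.9 − 15.2| / 1.0 = 0.3000
Set Φ(δ − 1.645) = 0.85; then δ − 1.645 = Φ⁻¹(0.85) = 1.036, giving δ = 2.681.
δ = d·√(n/2) ⇒ n = 2(δ/d)² = 2 × (2.681 / 0.3000)² = 159.76.
Round up to the next whole unit.

n = 160 per group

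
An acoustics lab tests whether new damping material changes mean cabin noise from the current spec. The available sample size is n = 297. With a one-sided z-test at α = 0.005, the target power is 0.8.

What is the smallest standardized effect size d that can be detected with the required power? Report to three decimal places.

Need Φ(δ − 2.576) = 0.8, so δ = 2.576 + 0.842 = 3.417.
δ = d·√n ⇒ d = δ/√n = 3.417/√297 = 0.1983.

d ≈ 0.198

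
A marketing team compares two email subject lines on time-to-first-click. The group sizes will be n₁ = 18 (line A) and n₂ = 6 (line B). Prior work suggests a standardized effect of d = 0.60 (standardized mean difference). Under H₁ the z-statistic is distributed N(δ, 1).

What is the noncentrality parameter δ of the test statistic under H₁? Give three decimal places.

The noncentrality parameter scales effect size by the design's sample-size factor: δ = d / √(1/n₁ + 1/n₂) = 0.60 / √(1/18 + 1/6) = 1.2728

δ ≈ 1.273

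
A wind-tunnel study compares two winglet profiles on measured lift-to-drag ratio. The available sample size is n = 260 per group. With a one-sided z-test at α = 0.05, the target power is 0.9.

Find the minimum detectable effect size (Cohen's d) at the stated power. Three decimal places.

Need Φ(δ − 1.645) = 0.9, so δ = 1.645 + 1.282 = 2.926.
δ = d·√(n/2) ⇒ d = δ/√(n/2) = 2.926/√(260/2) = 0.2567.

d ≈ 0.257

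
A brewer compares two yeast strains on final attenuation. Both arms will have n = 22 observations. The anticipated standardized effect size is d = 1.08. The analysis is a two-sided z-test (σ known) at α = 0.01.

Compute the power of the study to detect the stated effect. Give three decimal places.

Noncentrality parameter: δ = d·√(n/2) = 1.08 × √(22/2) = 3.5820
Critical value for a two-sided test at α = 0.01: z_{α/2} = 2.576.
Power = Φ(δ − 2.576) + Φ(−δ − 2.576) = Φ(1.006) + Φ(-6.158) = 0.8428 + 0.0000 = 0.8428.

Power ≈ 0.843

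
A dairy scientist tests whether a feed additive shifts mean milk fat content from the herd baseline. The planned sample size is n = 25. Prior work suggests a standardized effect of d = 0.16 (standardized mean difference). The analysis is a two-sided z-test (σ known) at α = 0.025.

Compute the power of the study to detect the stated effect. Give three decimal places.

Power ≈ 0.076

Noncentrality parameter: δ = d·√n = 0.16 × √25 = 0.8000
Two-sided α = 0.025 → critical value z_{0.0125} = 2.241.
Power = Φ(δ − 2.241) + Φ(−δ − 2.241) = Φ(-1.441) + Φ(-3.041) = 0.0747 + 0.0012 = 0.0759.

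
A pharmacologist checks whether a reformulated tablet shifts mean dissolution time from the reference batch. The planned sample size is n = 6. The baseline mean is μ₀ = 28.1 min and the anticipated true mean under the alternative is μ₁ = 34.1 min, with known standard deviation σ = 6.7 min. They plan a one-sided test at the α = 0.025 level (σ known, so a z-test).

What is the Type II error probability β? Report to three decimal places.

Standardized effect: d = |μ₁ − μ₀| / σ = |34.1 − 28.1| / 6.7 = 0.8955
Noncentrality parameter: δ = d·√n = 0.8955 × √6 = 2.1936
One-sided α = 0.025 → critical value z_{0.025} = 1.960.
Power = P(Z > 1.960 − δ) = Φ(0.234) = 0.5924.
Type II error: β = 1 − power = 1 − 0.5924 = 0.4076.

β ≈ 0.408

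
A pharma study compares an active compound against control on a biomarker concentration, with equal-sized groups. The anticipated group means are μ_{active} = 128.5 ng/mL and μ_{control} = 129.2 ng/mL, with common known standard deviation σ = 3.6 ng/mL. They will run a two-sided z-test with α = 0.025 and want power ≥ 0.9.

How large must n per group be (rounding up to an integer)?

n = 657 per group

Standardized effect: d = |μ_{active} − μ_{control}| / σ = |128.5 − 129.2| / 3.6 = 0.1944
Set Φ(δ − 2.241) = 0.9; then δ − 2.241 = Φ⁻¹(0.9) = 1.282, giving δ = 3.523.
(The Φ(−δ − z_{α/2}) term is vanishingly small for δ > 0 and is dropped in the standard sample-size formula.)
δ = d·√(n/2) ⇒ n = 2(δ/d)² = 2 × (3.523 / 0.1944)² = 656.53.
Round up to the next whole unit.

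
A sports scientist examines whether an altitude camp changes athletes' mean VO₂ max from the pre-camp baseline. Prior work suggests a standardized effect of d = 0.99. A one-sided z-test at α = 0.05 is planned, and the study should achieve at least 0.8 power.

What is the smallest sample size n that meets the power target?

Set Φ(δ − 1.645) = 0.8; then δ − 1.645 = Φ⁻¹(0.8) = 0.842, giving δ = 2.486.
δ = d·√n ⇒ n = (δ/d)² = (2.486 / 0.99)² = 6.31.
Round up to the next whole unit.

n = 7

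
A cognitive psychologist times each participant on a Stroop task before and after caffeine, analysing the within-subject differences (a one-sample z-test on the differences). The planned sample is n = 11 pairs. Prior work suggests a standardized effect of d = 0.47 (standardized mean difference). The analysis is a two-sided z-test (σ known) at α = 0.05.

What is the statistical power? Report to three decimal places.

Noncentrality parameter: δ = d·√n = 0.47 × √11 = 1.5588
Critical value for a two-sided test at α = 0.05: z_{α/2} = 1.960.
Power = Φ(δ − 1.960) + Φ(−δ − 1.960) = Φ(-0.401) + Φ(-3.519) = 0.3442 + 0.0002 = 0.3444.

Power ≈ 0.344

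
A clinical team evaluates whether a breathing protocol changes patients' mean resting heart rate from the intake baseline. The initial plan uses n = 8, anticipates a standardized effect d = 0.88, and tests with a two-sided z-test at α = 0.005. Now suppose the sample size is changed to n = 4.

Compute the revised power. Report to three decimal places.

With n = 4: δ = d·√n = 0.88 × √4 = 1.7600. Critical value z_{0.0025} = 2.807.
Revised power = Φ(δ − 2.807) + Φ(−δ − 2.807) = Φ(-1.047) + Φ(-4.567) = 0.1475 + 0.0000 = 0.1475.

Power ≈ 0.148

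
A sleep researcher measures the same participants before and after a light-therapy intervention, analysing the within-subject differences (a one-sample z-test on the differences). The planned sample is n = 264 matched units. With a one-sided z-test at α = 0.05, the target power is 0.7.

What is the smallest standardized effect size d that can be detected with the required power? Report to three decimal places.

d ≈ 0.134

Need Φ(δ − 1.645) = 0.7, so δ = 1.645 + 0.524 = 2.169.
δ = d·√n ⇒ d = δ/√n = 2.169/√264 = 0.1335.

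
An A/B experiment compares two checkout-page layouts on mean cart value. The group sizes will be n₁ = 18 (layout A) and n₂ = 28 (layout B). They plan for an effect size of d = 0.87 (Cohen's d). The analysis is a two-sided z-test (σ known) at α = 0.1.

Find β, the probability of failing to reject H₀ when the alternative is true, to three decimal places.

Noncentrality parameter: δ = d / √(1/n₁ + 1/n₂) = 0.87 / √(1/18 + 1/28) = 2.8798
Two-sided α = 0.1 → critical value z_{0.05} = 1.645.
Power = Φ(δ − 1.645) + Φ(−δ − 1.645) = Φ(1.235) + Φ(-4.525) = 0.8916 + 0.0000 = 0.8916.
Type II error: β = 1 − power = 1 − 0.8916 = 0.1084.

β ≈ 0.108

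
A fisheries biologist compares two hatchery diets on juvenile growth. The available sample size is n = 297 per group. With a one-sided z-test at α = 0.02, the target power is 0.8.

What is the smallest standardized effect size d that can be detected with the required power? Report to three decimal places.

Required noncentrality: δ = z_{0.02} + z_{0.20} = 2.054 + 0.842 = 2.895.
δ = d·√(n/2) ⇒ d = δ/√(n/2) = 2.895/√(297/2) = 0.2376.

d ≈ 0.238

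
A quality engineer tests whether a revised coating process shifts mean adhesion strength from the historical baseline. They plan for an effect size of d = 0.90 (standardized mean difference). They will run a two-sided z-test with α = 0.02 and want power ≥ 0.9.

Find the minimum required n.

n = 17

Set Φ(δ − 2.326) = 0.9; then δ − 2.326 = Φ⁻¹(0.9) = 1.282, giving δ = 3.608.
(The Φ(−δ − z_{α/2}) term is vanishingly small for δ > 0 and is dropped in the standard sample-size formula.)
δ = d·√n ⇒ n = (δ/d)² = (3.608 / 0.90)² = 16.07.
Round up to the next whole unit.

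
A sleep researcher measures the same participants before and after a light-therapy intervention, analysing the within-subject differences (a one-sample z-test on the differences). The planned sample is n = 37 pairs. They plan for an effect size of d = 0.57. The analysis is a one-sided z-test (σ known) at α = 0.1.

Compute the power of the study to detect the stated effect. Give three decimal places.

Noncentrality parameter: δ = d·√n = 0.57 × √37 = 3.4672
One-sided α = 0.1 → critical value z_{0.1} = 1.282.
Power = Φ(δ − 1.282) = Φ(2.186) = 0.9856.

Power ≈ 0.986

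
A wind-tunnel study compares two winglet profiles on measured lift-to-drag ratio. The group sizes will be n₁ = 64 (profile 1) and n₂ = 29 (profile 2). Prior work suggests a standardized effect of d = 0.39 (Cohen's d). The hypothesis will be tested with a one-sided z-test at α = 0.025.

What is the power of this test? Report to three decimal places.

Noncentrality parameter: δ = d / √(1/n₁ + 1/n₂) = 0.39 / √(1/64 + 1/29) = 1.7423
One-sided α = 0.025 → critical value z_{0.025} = 1.960.
Power = P(Z > 1.960 − δ) = Φ(-0.218) = 0.4138.

Power ≈ 0.414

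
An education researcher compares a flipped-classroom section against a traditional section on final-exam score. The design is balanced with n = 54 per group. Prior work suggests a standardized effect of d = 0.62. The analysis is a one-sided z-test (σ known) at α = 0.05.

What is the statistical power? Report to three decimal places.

Power ≈ 0.943

Noncentrality parameter: δ = d·√(n/2) = 0.62 × √(54/2) = 3.2216
Critical value for a one-sided test at α = 0.05: z_α = 1.645.
Power = Φ(δ − 1.645) = Φ(1.577) = 0.9426.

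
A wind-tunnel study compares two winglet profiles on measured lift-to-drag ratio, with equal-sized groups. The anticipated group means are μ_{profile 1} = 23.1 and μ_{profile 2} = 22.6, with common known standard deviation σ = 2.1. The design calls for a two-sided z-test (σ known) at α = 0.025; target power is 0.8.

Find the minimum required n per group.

n = 336 per group

Standardized effect: d = |μ_{profile 1} − μ_{profile 2}| / σ = |23.1 − 22.6| / 2.1 = 0.2381
For power 0.8 need Φ(δ − z_{0.0125}) = 0.8, so δ = z_{0.0125} + z_{0.20} = 2.241 + 0.842 = 3.083.
(The Φ(−δ − z_{α/2}) term is vanishingly small for δ > 0 and is dropped in the standard sample-size formula.)
δ = d·√(n/2) ⇒ n = 2(δ/d)² = 2 × (3.083 / 0.2381)² = 335.34.
Round up to the next whole unit.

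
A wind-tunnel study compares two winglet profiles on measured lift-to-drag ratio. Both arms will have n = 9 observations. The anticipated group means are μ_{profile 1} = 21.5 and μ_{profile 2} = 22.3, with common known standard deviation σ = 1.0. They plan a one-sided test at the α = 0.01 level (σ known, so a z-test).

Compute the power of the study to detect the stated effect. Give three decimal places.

Standardized effect: d = |μ_{profile 1} − μ_{profile 2}| / σ = |21.5 − 22.3| / 1.0 = 0.8000
Noncentrality parameter: δ = d·√(n/2) = 0.8000 × √(9/2) = 1.6971
Critical value for a one-sided test at α = 0.01: z_α = 2.326.
Power = Φ(δ − 2.326) = Φ(-0.629) = 0.2646.

Power ≈ 0.265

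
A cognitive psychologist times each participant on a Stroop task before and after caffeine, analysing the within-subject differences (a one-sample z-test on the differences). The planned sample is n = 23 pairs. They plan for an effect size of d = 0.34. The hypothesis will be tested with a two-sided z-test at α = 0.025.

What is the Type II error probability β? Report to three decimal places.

β ≈ 0.729

Noncentrality parameter: δ = d·√n = 0.34 × √23 = 1.6306
Two-sided α = 0.025 → critical value z_{0.0125} = 2.241.
Power = Φ(δ − 2.241) + Φ(−δ − 2.241) = Φ(-0.611) + Φ(-3.872) = 0.2707 + 0.0001 = 0.2707.
Type II error: β = 1 − power = 1 − 0.2707 = 0.7293.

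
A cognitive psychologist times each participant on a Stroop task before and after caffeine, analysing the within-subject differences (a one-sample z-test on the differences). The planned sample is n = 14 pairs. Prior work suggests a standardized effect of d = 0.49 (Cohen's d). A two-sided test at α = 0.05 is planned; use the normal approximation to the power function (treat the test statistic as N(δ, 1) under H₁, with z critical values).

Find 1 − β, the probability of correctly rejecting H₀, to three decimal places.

Noncentrality parameter: δ = d·√n = 0.49 × √14 = 1.8334
Critical value for a two-sided test at α = 0.05: z_{α/2} = 1.960.
Power = Φ(δ − 1.960) + Φ(−δ − 1.960) = Φ(-0.127) + Φ(-3.793) = 0.4496 + 0.0001 = 0.4497.

Power ≈ 0.450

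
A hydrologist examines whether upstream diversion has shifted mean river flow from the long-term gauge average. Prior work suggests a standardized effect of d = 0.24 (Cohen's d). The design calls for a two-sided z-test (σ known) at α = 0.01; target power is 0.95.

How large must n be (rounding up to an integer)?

For power 0.95 need Φ(δ − z_{0.005}) = 0.95, so δ = z_{0.005} + z_{0.05} = 2.576 + 1.645 = 4.221.
(The Φ(−δ − z_{α/2}) term is vanishingly small for δ > 0 and is dropped in the standard sample-size formula.)
δ = d·√n ⇒ n = (δ/d)² = (4.221 / 0.24)² = 309.27.
Rounding up, n = 310.

n = 310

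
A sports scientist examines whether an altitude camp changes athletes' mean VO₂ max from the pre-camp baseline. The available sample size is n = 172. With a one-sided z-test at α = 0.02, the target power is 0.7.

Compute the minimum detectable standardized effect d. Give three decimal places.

Need Φ(δ − 2.054) = 0.7, so δ = 2.054 + 0.524 = 2.578.
δ = d·√n ⇒ d = δ/√n = 2.578/√172 = 0.1966.

d ≈ 0.197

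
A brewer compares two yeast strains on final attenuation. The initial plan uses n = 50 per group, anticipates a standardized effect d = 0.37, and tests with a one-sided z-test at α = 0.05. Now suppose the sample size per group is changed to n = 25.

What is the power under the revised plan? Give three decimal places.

With n = 25 per group: δ = d·√(n/2) = 0.37 × √(25/2) = 1.3081. Critical value z_{0.05} = 1.645.
Revised power = Φ(δ − 1.645) = Φ(-0.337) = 0.3682.

Power ≈ 0.368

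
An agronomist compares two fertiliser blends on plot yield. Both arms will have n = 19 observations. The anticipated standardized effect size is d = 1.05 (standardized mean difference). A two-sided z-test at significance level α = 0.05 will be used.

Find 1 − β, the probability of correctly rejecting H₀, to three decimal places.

Power ≈ 0.899

Noncentrality parameter: δ = d·√(n/2) = 1.05 × √(19/2) = 3.2363
Critical value for a two-sided test at α = 0.05: z_{α/2} = 1.960.
Power = Φ(δ − 1.960) + Φ(−δ − 1.960) = Φ(1.276) + Φ(-5.196) = 0.8991 + 0.0000 = 0.8991.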